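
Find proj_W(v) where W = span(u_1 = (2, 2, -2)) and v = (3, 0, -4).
proj_W(v) = (7/3, 7/3, -7/3)

Set up U = [u_1 | ... | u_1] ∈ R^(3×1). The projector onto W = col(U) is P = U (U^T U)^(-1) U^T.
Compute U^T U =
  [12],
and U^T v = (14).
Solve U^T U · c = U^T v for the coefficients: c = (7/6). The projection is proj_W(v) = U c.
Check: (v - proj_W(v)) · u_1 = 0  (should be 0).
Result: proj_W(v) = (7/3, 7/3, -7/3).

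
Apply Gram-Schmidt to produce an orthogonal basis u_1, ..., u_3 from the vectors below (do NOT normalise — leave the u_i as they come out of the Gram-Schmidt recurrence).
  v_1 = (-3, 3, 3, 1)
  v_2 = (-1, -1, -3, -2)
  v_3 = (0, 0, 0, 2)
Orthogonal basis:
  u_1 = (-3, 3, 3, 1)
  u_2 = (-61/28, 5/28, -51/28, -45/28)
  u_3 = (-132/299, -48/299, -228/299, 432/299)

Apply the Gram-Schmidt recurrence
  u_1 = v_1
  u_i = v_i − Σ_{j<i} ((v_i · u_j) / (u_j · u_j)) · u_j.

Step by step this gives:
  u_1 = (-3, 3, 3, 1)
  u_2 = (-61/28, 5/28, -51/28, -45/28)
  u_3 = (-132/299, -48/299, -228/299, 432/299)

Orthogonality check:
  u_2 · u_1 = 0 (should be 0)
  u_3 · u_1 = 0 (should be 0)
  u_3 · u_2 = 0 (should be 0)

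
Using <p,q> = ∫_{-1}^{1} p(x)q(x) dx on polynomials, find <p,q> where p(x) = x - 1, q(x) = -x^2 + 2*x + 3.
<p,q> = -4

Expand the product: p(x)·q(x) = -x^3 + 3*x^2 + x - 3.
∫_{-1}^{1} of each monomial x^k gives [2/(k+1) if k even, 0 if k odd]. Integrating term-by-term (or equivalently evaluating the antiderivative F(x) = -x^4/4 + x^3 + x^2/2 - 3*x at the endpoints):
  F(1) − F(−1) = -7/4 − (9/4) = -4.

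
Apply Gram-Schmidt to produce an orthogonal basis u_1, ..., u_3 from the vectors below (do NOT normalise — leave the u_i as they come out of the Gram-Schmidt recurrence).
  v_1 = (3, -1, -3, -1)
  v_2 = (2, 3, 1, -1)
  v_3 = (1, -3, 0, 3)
Orthogonal basis:
  u_1 = (3, -1, -3, -1)
  u_2 = (37/20, 61/20, 23/20, -19/20)
  u_3 = (540/299, -233/299, 16/13, 749/299)

Apply the Gram-Schmidt recurrence
  u_1 = v_1
  u_i = v_i − Σ_{j<i} ((v_i · u_j) / (u_j · u_j)) · u_j.

Step by step this gives:
  u_1 = (3, -1, -3, -1)
  u_2 = (37/20, 61/20, 23/20, -19/20)
  u_3 = (540/299, -233/299, 16/13, 749/299)

Orthogonality check:
  u_2 · u_1 = 0 (should be 0)
  u_3 · u_1 = 0 (should be 0)
  u_3 · u_2 = 0 (should be 0)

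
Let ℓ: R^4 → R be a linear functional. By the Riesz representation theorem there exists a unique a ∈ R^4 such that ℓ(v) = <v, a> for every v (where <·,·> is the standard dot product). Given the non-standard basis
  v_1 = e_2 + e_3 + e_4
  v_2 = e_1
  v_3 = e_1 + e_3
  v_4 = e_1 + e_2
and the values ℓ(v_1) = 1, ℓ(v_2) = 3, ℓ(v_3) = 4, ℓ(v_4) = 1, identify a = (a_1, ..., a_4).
a = (3, -2, 1, 2)

Write a = (a_1, ..., a_4) in the standard basis. For each basis vector v_i, ℓ(v_i) = <v_i, a> is a linear equation in the a_j's. Collect the n equations into a matrix system V a = ℓ, where row i of V is v_i (expressed in the standard basis). Since V is invertible (lower-triangular with 1s on the diagonal, up to permutation), solve by back-substitution:
  V =
[[0, 1, 1, 1],
 [1, 0, 0, 0],
 [1, 0, 1, 0],
 [1, 1, 0, 0]]
  V a = (1, 3, 4, 1)
Solving gives a = (3, -2, 1, 2).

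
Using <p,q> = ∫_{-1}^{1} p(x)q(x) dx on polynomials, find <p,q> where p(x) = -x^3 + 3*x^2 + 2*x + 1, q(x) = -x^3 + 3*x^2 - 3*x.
<p,q> = 16/7

Expand the product: p(x)·q(x) = x^6 - 6*x^5 + 10*x^4 - 4*x^3 - 3*x^2 - 3*x.
∫_{-1}^{1} of each monomial x^k gives [2/(k+1) if k even, 0 if k odd]. Integrating term-by-term (or equivalently evaluating the antiderivative F(x) = x^7/7 - x^6 + 2*x^5 - x^4 - x^3 - 3*x^2/2 at the endpoints):
  F(1) − F(−1) = -33/14 − (-65/14) = 16/7.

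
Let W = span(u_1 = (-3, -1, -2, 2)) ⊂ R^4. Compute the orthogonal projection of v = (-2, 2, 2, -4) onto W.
proj_W(v) = (4/3, 4/9, 8/9, -8/9)

Set up U = [u_1 | ... | u_1] ∈ R^(4×1). The projector onto W = col(U) is P = U (U^T U)^(-1) U^T.
Compute U^T U =
  [18],
and U^T v = (-8).
Solve U^T U · c = U^T v for the coefficients: c = (-4/9). The projection is proj_W(v) = U c.
Check: (v - proj_W(v)) · u_1 = 0  (should be 0).
Result: proj_W(v) = (4/3, 4/9, 8/9, -8/9).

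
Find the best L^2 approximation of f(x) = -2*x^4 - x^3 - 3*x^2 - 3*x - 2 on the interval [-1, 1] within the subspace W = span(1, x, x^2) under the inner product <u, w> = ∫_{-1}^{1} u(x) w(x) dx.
g(x) = -33*x^2/7 - 18*x/5 - 64/35

The best approximation g ∈ W is the orthogonal projection of f onto W. Writing g = a_0 + a_1 x + a_2 x^2, the coefficients solve the normal equations G · a = b where
  G_{ij} = <φ_i, φ_j> and b_i = <f, φ_i>, with φ_0 = 1, φ_1 = x, φ_2 = x^2.
G =
  [2, 0, 2/3]
  [0, 2/3, 0]
  [2/3, 0, 2/5],
b = (-34/5, -12/5, -326/105).
Solving gives a_0 = -64/35, a_1 = -18/5, a_2 = -33/7, so
  g(x) = -33*x^2/7 - 18*x/5 - 64/35.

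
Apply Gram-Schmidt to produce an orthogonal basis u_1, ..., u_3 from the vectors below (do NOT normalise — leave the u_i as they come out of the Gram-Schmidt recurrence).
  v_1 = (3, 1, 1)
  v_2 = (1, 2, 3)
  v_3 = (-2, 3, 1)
Orthogonal basis:
  u_1 = (3, 1, 1)
  u_2 = (-13/11, 14/11, 25/11)
  u_3 = (-7/30, 28/15, -7/6)

Apply the Gram-Schmidt recurrence
  u_1 = v_1
  u_i = v_i − Σ_{j<i} ((v_i · u_j) / (u_j · u_j)) · u_j.

Step by step this gives:
  u_1 = (3, 1, 1)
  u_2 = (-13/11, 14/11, 25/11)
  u_3 = (-7/30, 28/15, -7/6)

Orthogonality check:
  u_2 · u_1 = 0 (should be 0)
  u_3 · u_1 = 0 (should be 0)
  u_3 · u_2 = 0 (should be 0)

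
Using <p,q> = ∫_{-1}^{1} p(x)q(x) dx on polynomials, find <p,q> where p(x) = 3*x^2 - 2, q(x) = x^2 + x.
<p,q> = -2/15

Expand the product: p(x)·q(x) = 3*x^4 + 3*x^3 - 2*x^2 - 2*x.
∫_{-1}^{1} of each monomial x^k gives [2/(k+1) if k even, 0 if k odd]. Integrating term-by-term (or equivalently evaluating the antiderivative F(x) = 3*x^5/5 + 3*x^4/4 - 2*x^3/3 - x^2 at the endpoints):
  F(1) − F(−1) = -19/60 − (-11/60) = -2/15.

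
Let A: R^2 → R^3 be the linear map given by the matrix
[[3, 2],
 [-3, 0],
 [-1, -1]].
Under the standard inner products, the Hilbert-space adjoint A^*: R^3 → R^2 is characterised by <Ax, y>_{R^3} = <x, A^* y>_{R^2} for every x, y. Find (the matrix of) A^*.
A^* = A^T =
[[3, -3, -1],
 [2, 0, -1]]

For real matrices with standard dot products, the defining identity <Ax, y> = <x, A^* y> gives (Ax)^T y = x^T (A^*) y, i.e. x^T A^T y = x^T (A^*) y. Since this holds for all x, y, we must have A^* = A^T. Therefore
A^* =
[[3, -3, -1],
 [2, 0, -1]].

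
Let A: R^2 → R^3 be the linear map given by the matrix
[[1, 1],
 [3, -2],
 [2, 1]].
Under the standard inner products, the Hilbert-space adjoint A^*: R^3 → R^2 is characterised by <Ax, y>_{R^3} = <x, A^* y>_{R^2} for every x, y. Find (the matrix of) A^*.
A^* = A^T =
[[1, 3, 2],
 [1, -2, 1]]

For real matrices with standard dot products, the defining identity <Ax, y> = <x, A^* y> gives (Ax)^T y = x^T (A^*) y, i.e. x^T A^T y = x^T (A^*) y. Since this holds for all x, y, we must have A^* = A^T. Therefore
A^* =
[[1, 3, 2],
 [1, -2, 1]].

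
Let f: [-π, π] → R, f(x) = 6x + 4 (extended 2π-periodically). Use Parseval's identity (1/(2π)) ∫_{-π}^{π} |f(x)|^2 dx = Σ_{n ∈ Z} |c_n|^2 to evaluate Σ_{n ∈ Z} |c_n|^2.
Σ |c_n|^2 = 12π^2 + 16

Expand and integrate term by term over [-π, π]:
  ∫ (6x)^2 dx = 36·(2π^3/3); ∫ 2·6·(4)·x dx = 0 (odd integrand); ∫ 4^2 dx = 16·2π.
So (1/(2π)) ∫_{-π}^{π} (6x + 4)^2 dx = 36π^2/3 + 16 = 12π^2 + 16.
Parseval ⇒ Σ |c_n|^2 = 12π^2 + 16.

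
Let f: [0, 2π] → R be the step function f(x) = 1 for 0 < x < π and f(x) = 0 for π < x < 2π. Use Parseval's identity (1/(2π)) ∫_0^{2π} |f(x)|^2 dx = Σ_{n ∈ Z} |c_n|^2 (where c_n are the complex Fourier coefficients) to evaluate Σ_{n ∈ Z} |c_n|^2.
Σ |c_n|^2 = 1/2

Parseval equates the L^2 energy of f (normalised by 1/(2π)) with the ℓ^2 sum of its Fourier coefficients: (1/(2π)) ∫_0^{2π} |f|^2 = Σ |c_n|^2.
Compute the left side: (1/(2π)) [∫_0^π 1^2 dx + ∫_π^{2π} 0^2 dx] = (1/(2π)) · (1π + 0π) = (1 + 0)/2 = 1/2.
So Σ_{n ∈ Z} |c_n|^2 = 1/2.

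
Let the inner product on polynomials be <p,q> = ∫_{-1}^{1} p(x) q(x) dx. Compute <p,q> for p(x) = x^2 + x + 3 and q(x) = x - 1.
<p,q> = -6

Expand the product: p(x)·q(x) = x^3 + 2*x - 3.
∫_{-1}^{1} of each monomial x^k gives [2/(k+1) if k even, 0 if k odd]. Integrating term-by-term (or equivalently evaluating the antiderivative F(x) = x^4/4 + x^2 - 3*x at the endpoints):
  F(1) − F(−1) = -7/4 − (17/4) = -6.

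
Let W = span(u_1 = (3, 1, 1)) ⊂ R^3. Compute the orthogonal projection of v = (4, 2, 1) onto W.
proj_W(v) = (45/11, 15/11, 15/11)

Set up U = [u_1 | ... | u_1] ∈ R^(3×1). The projector onto W = col(U) is P = U (U^T U)^(-1) U^T.
Compute U^T U =
  [11],
and U^T v = (15).
Solve U^T U · c = U^T v for the coefficients: c = (15/11). The projection is proj_W(v) = U c.
Check: (v - proj_W(v)) · u_1 = 0  (should be 0).
Result: proj_W(v) = (45/11, 15/11, 15/11).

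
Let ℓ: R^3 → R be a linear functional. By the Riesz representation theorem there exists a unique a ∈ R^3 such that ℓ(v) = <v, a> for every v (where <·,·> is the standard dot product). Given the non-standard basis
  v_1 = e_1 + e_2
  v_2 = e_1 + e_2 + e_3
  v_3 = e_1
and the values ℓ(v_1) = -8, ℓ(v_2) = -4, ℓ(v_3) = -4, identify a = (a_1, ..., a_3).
a = (-4, -4, 4)

Write a = (a_1, ..., a_3) in the standard basis. For each basis vector v_i, ℓ(v_i) = <v_i, a> is a linear equation in the a_j's. Collect the n equations into a matrix system V a = ℓ, where row i of V is v_i (expressed in the standard basis). Since V is invertible (lower-triangular with 1s on the diagonal, up to permutation), solve by back-substitution:
  V =
[[1, 1, 0],
 [1, 1, 1],
 [1, 0, 0]]
  V a = (-8, -4, -4)
Solving gives a = (-4, -4, 4).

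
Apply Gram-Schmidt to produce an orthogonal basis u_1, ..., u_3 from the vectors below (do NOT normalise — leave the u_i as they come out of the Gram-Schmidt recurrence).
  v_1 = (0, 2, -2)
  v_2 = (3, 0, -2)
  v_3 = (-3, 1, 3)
Orthogonal basis:
  u_1 = (0, 2, -2)
  u_2 = (3, -1, -1)
  u_3 = (6/11, 9/11, 9/11)

Apply the Gram-Schmidt recurrence
  u_1 = v_1
  u_i = v_i − Σ_{j<i} ((v_i · u_j) / (u_j · u_j)) · u_j.

Step by step this gives:
  u_1 = (0, 2, -2)
  u_2 = (3, -1, -1)
  u_3 = (6/11, 9/11, 9/11)

Orthogonality check:
  u_2 · u_1 = 0 (should be 0)
  u_3 · u_1 = 0 (should be 0)
  u_3 · u_2 = 0 (should be 0)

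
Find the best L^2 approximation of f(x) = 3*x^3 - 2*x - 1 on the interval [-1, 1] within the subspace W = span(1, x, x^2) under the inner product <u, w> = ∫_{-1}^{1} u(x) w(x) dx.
g(x) = -x/5 - 1

The best approximation g ∈ W is the orthogonal projection of f onto W. Writing g = a_0 + a_1 x + a_2 x^2, the coefficients solve the normal equations G · a = b where
  G_{ij} = <φ_i, φ_j> and b_i = <f, φ_i>, with φ_0 = 1, φ_1 = x, φ_2 = x^2.
G =
  [2, 0, 2/3]
  [0, 2/3, 0]
  [2/3, 0, 2/5],
b = (-2, -2/15, -2/3).
Solving gives a_0 = -1, a_1 = -1/5, a_2 = 0, so
  g(x) = -x/5 - 1.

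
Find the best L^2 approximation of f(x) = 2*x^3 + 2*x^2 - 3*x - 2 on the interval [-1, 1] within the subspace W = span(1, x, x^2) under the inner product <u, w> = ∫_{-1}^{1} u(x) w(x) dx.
g(x) = 2*x^2 - 9*x/5 - 2

The best approximation g ∈ W is the orthogonal projection of f onto W. Writing g = a_0 + a_1 x + a_2 x^2, the coefficients solve the normal equations G · a = b where
  G_{ij} = <φ_i, φ_j> and b_i = <f, φ_i>, with φ_0 = 1, φ_1 = x, φ_2 = x^2.
G =
  [2, 0, 2/3]
  [0, 2/3, 0]
  [2/3, 0, 2/5],
b = (-8/3, -6/5, -8/15).
Solving gives a_0 = -2, a_1 = -9/5, a_2 = 2, so
  g(x) = 2*x^2 - 9*x/5 - 2.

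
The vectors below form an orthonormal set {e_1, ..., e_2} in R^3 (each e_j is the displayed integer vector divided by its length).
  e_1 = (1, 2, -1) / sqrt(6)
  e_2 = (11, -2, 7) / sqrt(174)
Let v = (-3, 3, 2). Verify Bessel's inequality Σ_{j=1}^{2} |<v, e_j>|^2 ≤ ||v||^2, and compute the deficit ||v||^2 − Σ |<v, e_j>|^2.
Σ |<v, e_j>|^2 = 109/29; ||v||^2 = 22; deficit = 529/29

Write each e_j = u_j / sqrt(<u_j, u_j>) where u_j is the displayed integer vector. Then <v, e_j> = <v, u_j> / sqrt(<u_j, u_j>), so |<v, e_j>|^2 = <v, u_j>^2 / <u_j, u_j>.
Coefficients: <v, e_1> = 1/sqrt(6), <v, e_2> = -25/sqrt(174).
Square and sum: Σ |<v, e_j>|^2 = 109/29.
Compute ||v||^2 = v·v = 22.
Deficit = 22 − 109/29 = 529/29 ≥ 0, confirming Bessel's inequality. (The deficit equals ||v − Σ <v,e_j> e_j||^2, the squared distance from v to span{e_j}.)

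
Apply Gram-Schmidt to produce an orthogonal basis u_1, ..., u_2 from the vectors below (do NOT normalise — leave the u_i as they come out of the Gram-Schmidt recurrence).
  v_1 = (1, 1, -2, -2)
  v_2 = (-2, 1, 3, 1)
Orthogonal basis:
  u_1 = (1, 1, -2, -2)
  u_2 = (-11/10, 19/10, 6/5, -4/5)

Apply the Gram-Schmidt recurrence
  u_1 = v_1
  u_i = v_i − Σ_{j<i} ((v_i · u_j) / (u_j · u_j)) · u_j.

Step by step this gives:
  u_1 = (1, 1, -2, -2)
  u_2 = (-11/10, 19/10, 6/5, -4/5)

Orthogonality check:
  u_2 · u_1 = 0 (should be 0)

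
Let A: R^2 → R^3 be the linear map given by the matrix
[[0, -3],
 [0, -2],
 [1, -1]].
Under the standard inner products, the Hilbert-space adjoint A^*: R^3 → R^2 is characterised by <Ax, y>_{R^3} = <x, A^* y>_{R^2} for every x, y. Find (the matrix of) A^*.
A^* = A^T =
[[0, 0, 1],
 [-3, -2, -1]]

For real matrices with standard dot products, the defining identity <Ax, y> = <x, A^* y> gives (Ax)^T y = x^T (A^*) y, i.e. x^T A^T y = x^T (A^*) y. Since this holds for all x, y, we must have A^* = A^T. Therefore
A^* =
[[0, 0, 1],
 [-3, -2, -1]].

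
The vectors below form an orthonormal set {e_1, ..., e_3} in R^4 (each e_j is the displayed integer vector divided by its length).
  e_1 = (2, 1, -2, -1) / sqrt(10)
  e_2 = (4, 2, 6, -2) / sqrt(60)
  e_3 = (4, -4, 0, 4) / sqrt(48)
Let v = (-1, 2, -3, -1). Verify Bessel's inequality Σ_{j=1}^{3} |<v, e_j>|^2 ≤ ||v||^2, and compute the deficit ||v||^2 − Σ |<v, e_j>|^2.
Σ |<v, e_j>|^2 = 29/2; ||v||^2 = 15; deficit = 1/2

Write each e_j = u_j / sqrt(<u_j, u_j>) where u_j is the displayed integer vector. Then <v, e_j> = <v, u_j> / sqrt(<u_j, u_j>), so |<v, e_j>|^2 = <v, u_j>^2 / <u_j, u_j>.
Coefficients: <v, e_1> = 7/sqrt(10), <v, e_2> = -16/sqrt(60), <v, e_3> = -16/sqrt(48).
Square and sum: Σ |<v, e_j>|^2 = 29/2.
Compute ||v||^2 = v·v = 15.
Deficit = 15 − 29/2 = 1/2 ≥ 0, confirming Bessel's inequality. (The deficit equals ||v − Σ <v,e_j> e_j||^2, the squared distance from v to span{e_j}.)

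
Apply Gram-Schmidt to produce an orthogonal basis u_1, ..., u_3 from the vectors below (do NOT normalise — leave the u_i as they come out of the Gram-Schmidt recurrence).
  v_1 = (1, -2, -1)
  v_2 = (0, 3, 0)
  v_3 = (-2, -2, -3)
Orthogonal basis:
  u_1 = (1, -2, -1)
  u_2 = (1, 1, -1)
  u_3 = (-5/2, 0, -5/2)

Apply the Gram-Schmidt recurrence
  u_1 = v_1
  u_i = v_i − Σ_{j<i} ((v_i · u_j) / (u_j · u_j)) · u_j.

Step by step this gives:
  u_1 = (1, -2, -1)
  u_2 = (1, 1, -1)
  u_3 = (-5/2, 0, -5/2)

Orthogonality check:
  u_2 · u_1 = 0 (should be 0)
  u_3 · u_1 = 0 (should be 0)
  u_3 · u_2 = 0 (should be 0)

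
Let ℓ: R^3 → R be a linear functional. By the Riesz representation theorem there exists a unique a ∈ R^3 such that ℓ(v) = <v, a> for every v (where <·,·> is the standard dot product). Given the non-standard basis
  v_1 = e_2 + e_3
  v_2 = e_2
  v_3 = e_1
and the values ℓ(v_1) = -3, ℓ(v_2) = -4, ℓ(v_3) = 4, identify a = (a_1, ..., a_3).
a = (4, -4, 1)

Write a = (a_1, ..., a_3) in the standard basis. For each basis vector v_i, ℓ(v_i) = <v_i, a> is a linear equation in the a_j's. Collect the n equations into a matrix system V a = ℓ, where row i of V is v_i (expressed in the standard basis). Since V is invertible (lower-triangular with 1s on the diagonal, up to permutation), solve by back-substitution:
  V =
[[0, 1, 1],
 [0, 1, 0],
 [1, 0, 0]]
  V a = (-3, -4, 4)
Solving gives a = (4, -4, 1).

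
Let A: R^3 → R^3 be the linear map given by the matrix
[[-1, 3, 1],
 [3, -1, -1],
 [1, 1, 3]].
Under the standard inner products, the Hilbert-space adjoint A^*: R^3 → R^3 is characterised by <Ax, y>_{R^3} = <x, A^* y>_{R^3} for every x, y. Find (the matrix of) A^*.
A^* = A^T =
[[-1, 3, 1],
 [3, -1, 1],
 [1, -1, 3]]

For real matrices with standard dot products, the defining identity <Ax, y> = <x, A^* y> gives (Ax)^T y = x^T (A^*) y, i.e. x^T A^T y = x^T (A^*) y. Since this holds for all x, y, we must have A^* = A^T. Therefore
A^* =
[[-1, 3, 1],
 [3, -1, 1],
 [1, -1, 3]].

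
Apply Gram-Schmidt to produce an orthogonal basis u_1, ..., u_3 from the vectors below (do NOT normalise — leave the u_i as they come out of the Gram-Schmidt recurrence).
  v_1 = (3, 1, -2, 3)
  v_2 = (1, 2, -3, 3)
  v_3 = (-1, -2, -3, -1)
Orthogonal basis:
  u_1 = (3, 1, -2, 3)
  u_2 = (-37/23, 26/23, -29/23, 9/23)
  u_3 = (2/43, -106/43, -110/43, -40/43)

Apply the Gram-Schmidt recurrence
  u_1 = v_1
  u_i = v_i − Σ_{j<i} ((v_i · u_j) / (u_j · u_j)) · u_j.

Step by step this gives:
  u_1 = (3, 1, -2, 3)
  u_2 = (-37/23, 26/23, -29/23, 9/23)
  u_3 = (2/43, -106/43, -110/43, -40/43)

Orthogonality check:
  u_2 · u_1 = 0 (should be 0)
  u_3 · u_1 = 0 (should be 0)
  u_3 · u_2 = 0 (should be 0)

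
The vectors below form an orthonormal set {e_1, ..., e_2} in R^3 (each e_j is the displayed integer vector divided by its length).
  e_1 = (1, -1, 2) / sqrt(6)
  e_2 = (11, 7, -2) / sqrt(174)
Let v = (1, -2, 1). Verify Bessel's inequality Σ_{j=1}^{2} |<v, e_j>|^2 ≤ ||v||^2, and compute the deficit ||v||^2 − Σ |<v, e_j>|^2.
Σ |<v, e_j>|^2 = 125/29; ||v||^2 = 6; deficit = 49/29

Write each e_j = u_j / sqrt(<u_j, u_j>) where u_j is the displayed integer vector. Then <v, e_j> = <v, u_j> / sqrt(<u_j, u_j>), so |<v, e_j>|^2 = <v, u_j>^2 / <u_j, u_j>.
Coefficients: <v, e_1> = 5/sqrt(6), <v, e_2> = -5/sqrt(174).
Square and sum: Σ |<v, e_j>|^2 = 125/29.
Compute ||v||^2 = v·v = 6.
Deficit = 6 − 125/29 = 49/29 ≥ 0, confirming Bessel's inequality. (The deficit equals ||v − Σ <v,e_j> e_j||^2, the squared distance from v to span{e_j}.)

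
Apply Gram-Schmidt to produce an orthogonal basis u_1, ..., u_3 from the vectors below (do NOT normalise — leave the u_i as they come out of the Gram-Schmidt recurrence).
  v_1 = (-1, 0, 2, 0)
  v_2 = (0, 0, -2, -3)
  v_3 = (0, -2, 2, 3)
Orthogonal basis:
  u_1 = (-1, 0, 2, 0)
  u_2 = (-4/5, 0, -2/5, -3)
  u_3 = (0, -2, 0, 0)

Apply the Gram-Schmidt recurrence
  u_1 = v_1
  u_i = v_i − Σ_{j<i} ((v_i · u_j) / (u_j · u_j)) · u_j.

Step by step this gives:
  u_1 = (-1, 0, 2, 0)
  u_2 = (-4/5, 0, -2/5, -3)
  u_3 = (0, -2, 0, 0)

Orthogonality check:
  u_2 · u_1 = 0 (should be 0)
  u_3 · u_1 = 0 (should be 0)
  u_3 · u_2 = 0 (should be 0)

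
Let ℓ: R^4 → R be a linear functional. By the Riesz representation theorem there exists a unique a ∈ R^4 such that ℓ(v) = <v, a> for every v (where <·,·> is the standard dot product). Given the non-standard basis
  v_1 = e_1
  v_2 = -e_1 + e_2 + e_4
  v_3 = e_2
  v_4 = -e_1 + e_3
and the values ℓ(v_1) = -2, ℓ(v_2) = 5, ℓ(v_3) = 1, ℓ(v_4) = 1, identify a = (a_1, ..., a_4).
a = (-2, 1, -1, 2)

Write a = (a_1, ..., a_4) in the standard basis. For each basis vector v_i, ℓ(v_i) = <v_i, a> is a linear equation in the a_j's. Collect the n equations into a matrix system V a = ℓ, where row i of V is v_i (expressed in the standard basis). Since V is invertible (lower-triangular with 1s on the diagonal, up to permutation), solve by back-substitution:
  V =
[[1, 0, 0, 0],
 [-1, 1, 0, 1],
 [0, 1, 0, 0],
 [-1, 0, 1, 0]]
  V a = (-2, 5, 1, 1)
Solving gives a = (-2, 1, -1, 2).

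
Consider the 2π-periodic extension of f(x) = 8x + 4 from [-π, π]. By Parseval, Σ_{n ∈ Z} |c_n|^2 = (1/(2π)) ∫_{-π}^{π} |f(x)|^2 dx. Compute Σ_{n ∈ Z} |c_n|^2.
Σ |c_n|^2 = 64π^2/3 + 16

Expand and integrate term by term over [-π, π]:
  ∫ (8x)^2 dx = 64·(2π^3/3); ∫ 2·8·(4)·x dx = 0 (odd integrand); ∫ 4^2 dx = 16·2π.
So (1/(2π)) ∫_{-π}^{π} (8x + 4)^2 dx = 64π^2/3 + 16 = 64π^2/3 + 16.
Parseval ⇒ Σ |c_n|^2 = 64π^2/3 + 16.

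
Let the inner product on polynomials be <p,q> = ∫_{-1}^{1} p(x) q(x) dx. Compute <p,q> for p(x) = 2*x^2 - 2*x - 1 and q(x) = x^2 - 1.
<p,q> = 4/5

Expand the product: p(x)·q(x) = 2*x^4 - 2*x^3 - 3*x^2 + 2*x + 1.
∫_{-1}^{1} of each monomial x^k gives [2/(k+1) if k even, 0 if k odd]. Integrating term-by-term (or equivalently evaluating the antiderivative F(x) = 2*x^5/5 - x^4/2 - x^3 + x^2 + x at the endpoints):
  F(1) − F(−1) = 9/10 − (1/10) = 4/5.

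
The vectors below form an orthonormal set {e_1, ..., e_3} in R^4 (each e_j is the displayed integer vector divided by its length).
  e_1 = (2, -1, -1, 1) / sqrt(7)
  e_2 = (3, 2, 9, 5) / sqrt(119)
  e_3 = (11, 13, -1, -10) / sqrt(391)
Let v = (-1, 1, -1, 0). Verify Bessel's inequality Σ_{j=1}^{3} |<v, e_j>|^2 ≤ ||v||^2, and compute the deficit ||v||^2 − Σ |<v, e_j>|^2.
Σ |<v, e_j>|^2 = 33/23; ||v||^2 = 3; deficit = 36/23

Write each e_j = u_j / sqrt(<u_j, u_j>) where u_j is the displayed integer vector. Then <v, e_j> = <v, u_j> / sqrt(<u_j, u_j>), so |<v, e_j>|^2 = <v, u_j>^2 / <u_j, u_j>.
Coefficients: <v, e_1> = -2/sqrt(7), <v, e_2> = -10/sqrt(119), <v, e_3> = 3/sqrt(391).
Square and sum: Σ |<v, e_j>|^2 = 33/23.
Compute ||v||^2 = v·v = 3.
Deficit = 3 − 33/23 = 36/23 ≥ 0, confirming Bessel's inequality. (The deficit equals ||v − Σ <v,e_j> e_j||^2, the squared distance from v to span{e_j}.)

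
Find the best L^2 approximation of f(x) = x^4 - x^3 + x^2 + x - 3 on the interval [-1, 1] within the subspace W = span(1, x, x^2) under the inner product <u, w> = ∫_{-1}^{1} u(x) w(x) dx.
g(x) = 13*x^2/7 + 2*x/5 - 108/35

The best approximation g ∈ W is the orthogonal projection of f onto W. Writing g = a_0 + a_1 x + a_2 x^2, the coefficients solve the normal equations G · a = b where
  G_{ij} = <φ_i, φ_j> and b_i = <f, φ_i>, with φ_0 = 1, φ_1 = x, φ_2 = x^2.
G =
  [2, 0, 2/3]
  [0, 2/3, 0]
  [2/3, 0, 2/5],
b = (-74/15, 4/15, -46/35).
Solving gives a_0 = -108/35, a_1 = 2/5, a_2 = 13/7, so
  g(x) = 13*x^2/7 + 2*x/5 - 108/35.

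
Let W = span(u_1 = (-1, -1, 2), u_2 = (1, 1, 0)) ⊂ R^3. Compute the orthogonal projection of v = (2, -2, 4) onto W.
proj_W(v) = (0, 0, 4)

Set up U = [u_1 | ... | u_2] ∈ R^(3×2). The projector onto W = col(U) is P = U (U^T U)^(-1) U^T.
Compute U^T U =
  [6, -2]
  [-2, 2],
and U^T v = (8, 0).
Solve U^T U · c = U^T v for the coefficients: c = (2, 2). The projection is proj_W(v) = U c.
Check: (v - proj_W(v)) · u_1 = 0  (should be 0).
Check: (v - proj_W(v)) · u_2 = 0  (should be 0).
Result: proj_W(v) = (0, 0, 4).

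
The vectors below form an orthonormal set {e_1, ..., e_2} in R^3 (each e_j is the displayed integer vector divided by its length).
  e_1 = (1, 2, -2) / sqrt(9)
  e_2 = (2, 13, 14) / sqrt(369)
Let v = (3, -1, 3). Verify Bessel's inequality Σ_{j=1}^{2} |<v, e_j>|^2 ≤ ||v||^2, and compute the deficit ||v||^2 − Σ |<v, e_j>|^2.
Σ |<v, e_j>|^2 = 250/41; ||v||^2 = 19; deficit = 529/41

Write each e_j = u_j / sqrt(<u_j, u_j>) where u_j is the displayed integer vector. Then <v, e_j> = <v, u_j> / sqrt(<u_j, u_j>), so |<v, e_j>|^2 = <v, u_j>^2 / <u_j, u_j>.
Coefficients: <v, e_1> = -5/sqrt(9), <v, e_2> = 35/sqrt(369).
Square and sum: Σ |<v, e_j>|^2 = 250/41.
Compute ||v||^2 = v·v = 19.
Deficit = 19 − 250/41 = 529/41 ≥ 0, confirming Bessel's inequality. (The deficit equals ||v − Σ <v,e_j> e_j||^2, the squared distance from v to span{e_j}.)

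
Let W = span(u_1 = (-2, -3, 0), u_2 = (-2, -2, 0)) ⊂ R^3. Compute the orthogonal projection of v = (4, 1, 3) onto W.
proj_W(v) = (4, 1, 0)

Set up U = [u_1 | ... | u_2] ∈ R^(3×2). The projector onto W = col(U) is P = U (U^T U)^(-1) U^T.
Compute U^T U =
  [13, 10]
  [10, 8],
and U^T v = (-11, -10).
Solve U^T U · c = U^T v for the coefficients: c = (3, -5). The projection is proj_W(v) = U c.
Check: (v - proj_W(v)) · u_1 = 0  (should be 0).
Check: (v - proj_W(v)) · u_2 = 0  (should be 0).
Result: proj_W(v) = (4, 1, 0).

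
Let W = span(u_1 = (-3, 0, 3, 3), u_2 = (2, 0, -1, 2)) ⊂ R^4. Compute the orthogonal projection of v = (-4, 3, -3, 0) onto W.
proj_W(v) = (-16/13, 0, 9/13, -12/13)

Set up U = [u_1 | ... | u_2] ∈ R^(4×2). The projector onto W = col(U) is P = U (U^T U)^(-1) U^T.
Compute U^T U =
  [27, -3]
  [-3, 9],
and U^T v = (3, -5).
Solve U^T U · c = U^T v for the coefficients: c = (2/39, -7/13). The projection is proj_W(v) = U c.
Check: (v - proj_W(v)) · u_1 = 0  (should be 0).
Check: (v - proj_W(v)) · u_2 = 0  (should be 0).
Result: proj_W(v) = (-16/13, 0, 9/13, -12/13).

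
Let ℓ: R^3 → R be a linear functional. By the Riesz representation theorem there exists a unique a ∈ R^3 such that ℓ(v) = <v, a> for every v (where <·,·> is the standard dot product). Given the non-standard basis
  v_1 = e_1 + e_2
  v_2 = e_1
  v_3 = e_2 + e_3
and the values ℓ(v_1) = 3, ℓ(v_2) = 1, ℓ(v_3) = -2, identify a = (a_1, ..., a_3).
a = (1, 2, -4)

Write a = (a_1, ..., a_3) in the standard basis. For each basis vector v_i, ℓ(v_i) = <v_i, a> is a linear equation in the a_j's. Collect the n equations into a matrix system V a = ℓ, where row i of V is v_i (expressed in the standard basis). Since V is invertible (lower-triangular with 1s on the diagonal, up to permutation), solve by back-substitution:
  V =
[[1, 1, 0],
 [1, 0, 0],
 [0, 1, 1]]
  V a = (3, 1, -2)
Solving gives a = (1, 2, -4).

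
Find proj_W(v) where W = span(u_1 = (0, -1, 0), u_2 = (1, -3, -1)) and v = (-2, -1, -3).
proj_W(v) = (1/2, -1, -1/2)

Set up U = [u_1 | ... | u_2] ∈ R^(3×2). The projector onto W = col(U) is P = U (U^T U)^(-1) U^T.
Compute U^T U =
  [1, 3]
  [3, 11],
and U^T v = (1, 4).
Solve U^T U · c = U^T v for the coefficients: c = (-1/2, 1/2). The projection is proj_W(v) = U c.
Check: (v - proj_W(v)) · u_1 = 0  (should be 0).
Check: (v - proj_W(v)) · u_2 = 0  (should be 0).
Result: proj_W(v) = (1/2, -1, -1/2).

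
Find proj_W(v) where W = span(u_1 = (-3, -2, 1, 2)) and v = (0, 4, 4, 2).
proj_W(v) = (0, 0, 0, 0)

Set up U = [u_1 | ... | u_1] ∈ R^(4×1). The projector onto W = col(U) is P = U (U^T U)^(-1) U^T.
Compute U^T U =
  [18],
and U^T v = (0).
Solve U^T U · c = U^T v for the coefficients: c = (0). The projection is proj_W(v) = U c.
Check: (v - proj_W(v)) · u_1 = 0  (should be 0).
Result: proj_W(v) = (0, 0, 0, 0).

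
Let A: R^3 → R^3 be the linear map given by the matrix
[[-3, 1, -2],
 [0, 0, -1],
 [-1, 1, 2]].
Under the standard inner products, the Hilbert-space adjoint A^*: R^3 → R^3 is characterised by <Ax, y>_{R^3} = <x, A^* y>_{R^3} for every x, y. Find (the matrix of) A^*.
A^* = A^T =
[[-3, 0, -1],
 [1, 0, 1],
 [-2, -1, 2]]

For real matrices with standard dot products, the defining identity <Ax, y> = <x, A^* y> gives (Ax)^T y = x^T (A^*) y, i.e. x^T A^T y = x^T (A^*) y. Since this holds for all x, y, we must have A^* = A^T. Therefore
A^* =
[[-3, 0, -1],
 [1, 0, 1],
 [-2, -1, 2]].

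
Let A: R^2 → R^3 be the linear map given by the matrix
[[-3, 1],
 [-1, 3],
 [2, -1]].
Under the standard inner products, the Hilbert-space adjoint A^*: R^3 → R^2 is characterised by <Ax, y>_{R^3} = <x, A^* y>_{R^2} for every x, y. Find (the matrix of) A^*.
A^* = A^T =
[[-3, -1, 2],
 [1, 3, -1]]

For real matrices with standard dot products, the defining identity <Ax, y> = <x, A^* y> gives (Ax)^T y = x^T (A^*) y, i.e. x^T A^T y = x^T (A^*) y. Since this holds for all x, y, we must have A^* = A^T. Therefore
A^* =
[[-3, -1, 2],
 [1, 3, -1]].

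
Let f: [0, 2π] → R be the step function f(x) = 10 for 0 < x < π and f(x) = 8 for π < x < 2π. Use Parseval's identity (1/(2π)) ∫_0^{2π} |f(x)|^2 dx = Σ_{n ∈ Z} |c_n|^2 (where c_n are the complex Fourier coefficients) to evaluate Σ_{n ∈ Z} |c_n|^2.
Σ |c_n|^2 = 82

Parseval equates the L^2 energy of f (normalised by 1/(2π)) with the ℓ^2 sum of its Fourier coefficients: (1/(2π)) ∫_0^{2π} |f|^2 = Σ |c_n|^2.
Compute the left side: (1/(2π)) [∫_0^π 10^2 dx + ∫_π^{2π} 8^2 dx] = (1/(2π)) · (100π + 64π) = (100 + 64)/2 = 82.
So Σ_{n ∈ Z} |c_n|^2 = 82.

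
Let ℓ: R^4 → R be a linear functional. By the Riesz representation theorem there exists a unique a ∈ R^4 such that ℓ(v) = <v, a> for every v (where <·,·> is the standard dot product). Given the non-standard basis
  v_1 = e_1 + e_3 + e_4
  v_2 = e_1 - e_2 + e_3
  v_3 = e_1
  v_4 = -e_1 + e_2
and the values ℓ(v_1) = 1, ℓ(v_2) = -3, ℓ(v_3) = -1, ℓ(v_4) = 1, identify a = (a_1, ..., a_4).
a = (-1, 0, -2, 4)

Write a = (a_1, ..., a_4) in the standard basis. For each basis vector v_i, ℓ(v_i) = <v_i, a> is a linear equation in the a_j's. Collect the n equations into a matrix system V a = ℓ, where row i of V is v_i (expressed in the standard basis). Since V is invertible (lower-triangular with 1s on the diagonal, up to permutation), solve by back-substitution:
  V =
[[1, 0, 1, 1],
 [1, -1, 1, 0],
 [1, 0, 0, 0],
 [-1, 1, 0, 0]]
  V a = (1, -3, -1, 1)
Solving gives a = (-1, 0, -2, 4).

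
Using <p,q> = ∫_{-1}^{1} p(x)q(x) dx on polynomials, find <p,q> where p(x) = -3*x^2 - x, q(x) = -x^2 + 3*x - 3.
<p,q> = 26/5

Expand the product: p(x)·q(x) = 3*x^4 - 8*x^3 + 6*x^2 + 3*x.
∫_{-1}^{1} of each monomial x^k gives [2/(k+1) if k even, 0 if k odd]. Integrating term-by-term (or equivalently evaluating the antiderivative F(x) = 3*x^5/5 - 2*x^4 + 2*x^3 + 3*x^2/2 at the endpoints):
  F(1) − F(−1) = 21/10 − (-31/10) = 26/5.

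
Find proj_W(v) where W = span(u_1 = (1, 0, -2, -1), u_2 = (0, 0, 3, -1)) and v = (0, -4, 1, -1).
proj_W(v) = (2/7, 0, 37/35, -29/35)

Set up U = [u_1 | ... | u_2] ∈ R^(4×2). The projector onto W = col(U) is P = U (U^T U)^(-1) U^T.
Compute U^T U =
  [6, -5]
  [-5, 10],
and U^T v = (-1, 4).
Solve U^T U · c = U^T v for the coefficients: c = (2/7, 19/35). The projection is proj_W(v) = U c.
Check: (v - proj_W(v)) · u_1 = 0  (should be 0).
Check: (v - proj_W(v)) · u_2 = 0  (should be 0).
Result: proj_W(v) = (2/7, 0, 37/35, -29/35).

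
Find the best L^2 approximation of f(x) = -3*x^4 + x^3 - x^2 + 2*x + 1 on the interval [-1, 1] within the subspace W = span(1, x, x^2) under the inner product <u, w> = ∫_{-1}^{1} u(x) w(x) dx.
g(x) = -25*x^2/7 + 13*x/5 + 44/35

The best approximation g ∈ W is the orthogonal projection of f onto W. Writing g = a_0 + a_1 x + a_2 x^2, the coefficients solve the normal equations G · a = b where
  G_{ij} = <φ_i, φ_j> and b_i = <f, φ_i>, with φ_0 = 1, φ_1 = x, φ_2 = x^2.
G =
  [2, 0, 2/3]
  [0, 2/3, 0]
  [2/3, 0, 2/5],
b = (2/15, 26/15, -62/105).
Solving gives a_0 = 44/35, a_1 = 13/5, a_2 = -25/7, so
  g(x) = -25*x^2/7 + 13*x/5 + 44/35.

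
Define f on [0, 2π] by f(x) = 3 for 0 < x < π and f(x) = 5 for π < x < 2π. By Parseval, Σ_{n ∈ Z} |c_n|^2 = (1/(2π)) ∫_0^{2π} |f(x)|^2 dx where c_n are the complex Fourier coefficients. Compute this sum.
Σ |c_n|^2 = 17

Parseval equates the L^2 energy of f (normalised by 1/(2π)) with the ℓ^2 sum of its Fourier coefficients: (1/(2π)) ∫_0^{2π} |f|^2 = Σ |c_n|^2.
Compute the left side: (1/(2π)) [∫_0^π 3^2 dx + ∫_π^{2π} 5^2 dx] = (1/(2π)) · (9π + 25π) = (9 + 25)/2 = 17.
So Σ_{n ∈ Z} |c_n|^2 = 17.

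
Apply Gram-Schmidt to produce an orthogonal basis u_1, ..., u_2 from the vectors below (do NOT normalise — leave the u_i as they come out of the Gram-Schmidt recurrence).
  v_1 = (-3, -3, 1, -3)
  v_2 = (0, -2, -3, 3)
Orthogonal basis:
  u_1 = (-3, -3, 1, -3)
  u_2 = (-9/14, -37/14, -39/14, 33/14)

Apply the Gram-Schmidt recurrence
  u_1 = v_1
  u_i = v_i − Σ_{j<i} ((v_i · u_j) / (u_j · u_j)) · u_j.

Step by step this gives:
  u_1 = (-3, -3, 1, -3)
  u_2 = (-9/14, -37/14, -39/14, 33/14)

Orthogonality check:
  u_2 · u_1 = 0 (should be 0)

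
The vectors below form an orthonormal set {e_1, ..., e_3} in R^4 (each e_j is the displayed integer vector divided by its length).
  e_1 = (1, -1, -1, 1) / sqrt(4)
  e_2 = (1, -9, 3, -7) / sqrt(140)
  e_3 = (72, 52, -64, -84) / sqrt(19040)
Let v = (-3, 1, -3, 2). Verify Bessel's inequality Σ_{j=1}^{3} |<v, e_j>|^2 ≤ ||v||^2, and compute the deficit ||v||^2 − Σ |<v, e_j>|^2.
Σ |<v, e_j>|^2 = 341/34; ||v||^2 = 23; deficit = 441/34

Write each e_j = u_j / sqrt(<u_j, u_j>) where u_j is the displayed integer vector. Then <v, e_j> = <v, u_j> / sqrt(<u_j, u_j>), so |<v, e_j>|^2 = <v, u_j>^2 / <u_j, u_j>.
Coefficients: <v, e_1> = 1/sqrt(4), <v, e_2> = -35/sqrt(140), <v, e_3> = -140/sqrt(19040).
Square and sum: Σ |<v, e_j>|^2 = 341/34.
Compute ||v||^2 = v·v = 23.
Deficit = 23 − 341/34 = 441/34 ≥ 0, confirming Bessel's inequality. (The deficit equals ||v − Σ <v,e_j> e_j||^2, the squared distance from v to span{e_j}.)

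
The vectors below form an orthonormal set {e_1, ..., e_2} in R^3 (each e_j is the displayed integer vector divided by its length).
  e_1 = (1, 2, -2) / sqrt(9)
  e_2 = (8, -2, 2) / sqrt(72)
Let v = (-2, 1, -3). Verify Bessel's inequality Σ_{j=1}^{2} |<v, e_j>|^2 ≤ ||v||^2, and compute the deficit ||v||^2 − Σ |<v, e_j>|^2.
Σ |<v, e_j>|^2 = 12; ||v||^2 = 14; deficit = 2

Write each e_j = u_j / sqrt(<u_j, u_j>) where u_j is the displayed integer vector. Then <v, e_j> = <v, u_j> / sqrt(<u_j, u_j>), so |<v, e_j>|^2 = <v, u_j>^2 / <u_j, u_j>.
Coefficients: <v, e_1> = 6/sqrt(9), <v, e_2> = -24/sqrt(72).
Square and sum: Σ |<v, e_j>|^2 = 12.
Compute ||v||^2 = v·v = 14.
Deficit = 14 − 12 = 2 ≥ 0, confirming Bessel's inequality. (The deficit equals ||v − Σ <v,e_j> e_j||^2, the squared distance from v to span{e_j}.)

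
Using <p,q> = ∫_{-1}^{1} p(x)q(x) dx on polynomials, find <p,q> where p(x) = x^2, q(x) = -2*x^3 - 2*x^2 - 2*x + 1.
<p,q> = -2/15

Expand the product: p(x)·q(x) = -2*x^5 - 2*x^4 - 2*x^3 + x^2.
∫_{-1}^{1} of each monomial x^k gives [2/(k+1) if k even, 0 if k odd]. Integrating term-by-term (or equivalently evaluating the antiderivative F(x) = -x^6/3 - 2*x^5/5 - x^4/2 + x^3/3 at the endpoints):
  F(1) − F(−1) = -9/10 − (-23/30) = -2/15.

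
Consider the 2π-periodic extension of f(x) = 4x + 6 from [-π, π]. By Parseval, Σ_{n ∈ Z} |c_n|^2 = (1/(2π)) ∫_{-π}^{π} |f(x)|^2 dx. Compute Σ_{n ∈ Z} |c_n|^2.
Σ |c_n|^2 = 16π^2/3 + 36

Expand and integrate term by term over [-π, π]:
  ∫ (4x)^2 dx = 16·(2π^3/3); ∫ 2·4·(6)·x dx = 0 (odd integrand); ∫ 6^2 dx = 36·2π.
So (1/(2π)) ∫_{-π}^{π} (4x + 6)^2 dx = 16π^2/3 + 36 = 16π^2/3 + 36.
Parseval ⇒ Σ |c_n|^2 = 16π^2/3 + 36.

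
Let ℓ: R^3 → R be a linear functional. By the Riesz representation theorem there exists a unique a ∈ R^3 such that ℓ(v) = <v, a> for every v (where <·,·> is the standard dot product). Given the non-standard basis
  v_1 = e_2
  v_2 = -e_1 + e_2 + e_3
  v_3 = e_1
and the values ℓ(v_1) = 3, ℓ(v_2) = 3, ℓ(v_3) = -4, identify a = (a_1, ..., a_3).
a = (-4, 3, -4)

Write a = (a_1, ..., a_3) in the standard basis. For each basis vector v_i, ℓ(v_i) = <v_i, a> is a linear equation in the a_j's. Collect the n equations into a matrix system V a = ℓ, where row i of V is v_i (expressed in the standard basis). Since V is invertible (lower-triangular with 1s on the diagonal, up to permutation), solve by back-substitution:
  V =
[[0, 1, 0],
 [-1, 1, 1],
 [1, 0, 0]]
  V a = (3, 3, -4)
Solving gives a = (-4, 3, -4).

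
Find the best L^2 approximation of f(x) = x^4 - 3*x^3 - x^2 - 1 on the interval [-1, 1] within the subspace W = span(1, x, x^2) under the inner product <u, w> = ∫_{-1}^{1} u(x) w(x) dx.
g(x) = -x^2/7 - 9*x/5 - 38/35

The best approximation g ∈ W is the orthogonal projection of f onto W. Writing g = a_0 + a_1 x + a_2 x^2, the coefficients solve the normal equations G · a = b where
  G_{ij} = <φ_i, φ_j> and b_i = <f, φ_i>, with φ_0 = 1, φ_1 = x, φ_2 = x^2.
G =
  [2, 0, 2/3]
  [0, 2/3, 0]
  [2/3, 0, 2/5],
b = (-34/15, -6/5, -82/105).
Solving gives a_0 = -38/35, a_1 = -9/5, a_2 = -1/7, so
  g(x) = -x^2/7 - 9*x/5 - 38/35.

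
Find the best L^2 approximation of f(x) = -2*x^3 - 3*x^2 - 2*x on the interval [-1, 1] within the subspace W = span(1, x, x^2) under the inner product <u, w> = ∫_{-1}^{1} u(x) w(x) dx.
g(x) = -3*x^2 - 16*x/5

The best approximation g ∈ W is the orthogonal projection of f onto W. Writing g = a_0 + a_1 x + a_2 x^2, the coefficients solve the normal equations G · a = b where
  G_{ij} = <φ_i, φ_j> and b_i = <f, φ_i>, with φ_0 = 1, φ_1 = x, φ_2 = x^2.
G =
  [2, 0, 2/3]
  [0, 2/3, 0]
  [2/3, 0, 2/5],
b = (-2, -32/15, -6/5).
Solving gives a_0 = 0, a_1 = -16/5, a_2 = -3, so
  g(x) = -3*x^2 - 16*x/5.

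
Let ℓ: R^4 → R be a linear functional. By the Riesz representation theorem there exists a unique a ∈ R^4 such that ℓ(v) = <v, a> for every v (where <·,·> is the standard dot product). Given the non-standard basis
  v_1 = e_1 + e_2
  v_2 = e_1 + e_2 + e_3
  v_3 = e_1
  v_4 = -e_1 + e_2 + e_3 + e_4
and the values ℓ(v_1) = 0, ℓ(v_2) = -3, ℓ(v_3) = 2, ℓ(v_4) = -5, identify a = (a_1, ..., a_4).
a = (2, -2, -3, 2)

Write a = (a_1, ..., a_4) in the standard basis. For each basis vector v_i, ℓ(v_i) = <v_i, a> is a linear equation in the a_j's. Collect the n equations into a matrix system V a = ℓ, where row i of V is v_i (expressed in the standard basis). Since V is invertible (lower-triangular with 1s on the diagonal, up to permutation), solve by back-substitution:
  V =
[[1, 1, 0, 0],
 [1, 1, 1, 0],
 [1, 0, 0, 0],
 [-1, 1, 1, 1]]
  V a = (0, -3, 2, -5)
Solving gives a = (2, -2, -3, 2).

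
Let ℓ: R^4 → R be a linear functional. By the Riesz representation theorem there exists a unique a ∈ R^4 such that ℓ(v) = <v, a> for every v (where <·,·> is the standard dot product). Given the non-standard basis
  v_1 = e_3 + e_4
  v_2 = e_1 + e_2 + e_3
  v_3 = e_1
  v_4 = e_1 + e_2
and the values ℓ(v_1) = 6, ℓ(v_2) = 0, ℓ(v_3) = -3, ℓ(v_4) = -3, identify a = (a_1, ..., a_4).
a = (-3, 0, 3, 3)

Write a = (a_1, ..., a_4) in the standard basis. For each basis vector v_i, ℓ(v_i) = <v_i, a> is a linear equation in the a_j's. Collect the n equations into a matrix system V a = ℓ, where row i of V is v_i (expressed in the standard basis). Since V is invertible (lower-triangular with 1s on the diagonal, up to permutation), solve by back-substitution:
  V =
[[0, 0, 1, 1],
 [1, 1, 1, 0],
 [1, 0, 0, 0],
 [1, 1, 0, 0]]
  V a = (6, 0, -3, -3)
Solving gives a = (-3, 0, 3, 3).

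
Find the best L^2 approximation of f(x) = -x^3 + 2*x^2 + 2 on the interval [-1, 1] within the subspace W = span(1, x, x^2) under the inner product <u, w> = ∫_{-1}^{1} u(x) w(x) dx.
g(x) = 2*x^2 - 3*x/5 + 2

The best approximation g ∈ W is the orthogonal projection of f onto W. Writing g = a_0 + a_1 x + a_2 x^2, the coefficients solve the normal equations G · a = b where
  G_{ij} = <φ_i, φ_j> and b_i = <f, φ_i>, with φ_0 = 1, φ_1 = x, φ_2 = x^2.
G =
  [2, 0, 2/3]
  [0, 2/3, 0]
  [2/3, 0, 2/5],
b = (16/3, -2/5, 32/15).
Solving gives a_0 = 2, a_1 = -3/5, a_2 = 2, so
  g(x) = 2*x^2 - 3*x/5 + 2.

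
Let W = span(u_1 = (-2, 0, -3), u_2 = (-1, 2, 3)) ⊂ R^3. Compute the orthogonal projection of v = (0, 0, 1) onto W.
proj_W(v) = (24/133, 36/133, 117/133)

Set up U = [u_1 | ... | u_2] ∈ R^(3×2). The projector onto W = col(U) is P = U (U^T U)^(-1) U^T.
Compute U^T U =
  [13, -7]
  [-7, 14],
and U^T v = (-3, 3).
Solve U^T U · c = U^T v for the coefficients: c = (-3/19, 18/133). The projection is proj_W(v) = U c.
Check: (v - proj_W(v)) · u_1 = 0  (should be 0).
Check: (v - proj_W(v)) · u_2 = 0  (should be 0).
Result: proj_W(v) = (24/133, 36/133, 117/133).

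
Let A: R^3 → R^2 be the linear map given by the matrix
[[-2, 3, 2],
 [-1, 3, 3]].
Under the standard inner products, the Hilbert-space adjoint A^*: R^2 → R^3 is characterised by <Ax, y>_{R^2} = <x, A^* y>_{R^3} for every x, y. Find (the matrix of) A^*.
A^* = A^T =
[[-2, -1],
 [3, 3],
 [2, 3]]

For real matrices with standard dot products, the defining identity <Ax, y> = <x, A^* y> gives (Ax)^T y = x^T (A^*) y, i.e. x^T A^T y = x^T (A^*) y. Since this holds for all x, y, we must have A^* = A^T. Therefore
A^* =
[[-2, -1],
 [3, 3],
 [2, 3]].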